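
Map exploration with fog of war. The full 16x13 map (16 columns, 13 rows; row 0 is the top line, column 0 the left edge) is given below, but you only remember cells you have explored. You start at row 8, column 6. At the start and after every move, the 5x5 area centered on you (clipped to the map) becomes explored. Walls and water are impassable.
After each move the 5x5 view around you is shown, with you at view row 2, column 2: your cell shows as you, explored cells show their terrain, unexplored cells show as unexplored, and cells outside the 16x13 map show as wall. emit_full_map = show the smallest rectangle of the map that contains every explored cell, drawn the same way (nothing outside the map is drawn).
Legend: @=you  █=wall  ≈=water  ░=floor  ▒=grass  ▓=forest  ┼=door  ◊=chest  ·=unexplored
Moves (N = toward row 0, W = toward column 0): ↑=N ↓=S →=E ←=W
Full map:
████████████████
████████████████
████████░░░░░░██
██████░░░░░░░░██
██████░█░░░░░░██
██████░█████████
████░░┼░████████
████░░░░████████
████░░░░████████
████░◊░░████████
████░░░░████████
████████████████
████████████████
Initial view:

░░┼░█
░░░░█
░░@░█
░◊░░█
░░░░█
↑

██░██
░░┼░█
░░@░█
░░░░█
░◊░░█

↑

██░█░
██░██
░░@░█
░░░░█
░░░░█

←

███░█
███░█
█░@┼░
█░░░░
█░░░░

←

████░
████░
██@░┼
██░░░
██░░░

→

███░█
███░█
█░@┼░
█░░░░
█░░░░

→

██░█░
██░██
░░@░█
░░░░█
░░░░█

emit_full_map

████░█░
████░██
██░░@░█
██░░░░█
██░░░░█
··░◊░░█
··░░░░█


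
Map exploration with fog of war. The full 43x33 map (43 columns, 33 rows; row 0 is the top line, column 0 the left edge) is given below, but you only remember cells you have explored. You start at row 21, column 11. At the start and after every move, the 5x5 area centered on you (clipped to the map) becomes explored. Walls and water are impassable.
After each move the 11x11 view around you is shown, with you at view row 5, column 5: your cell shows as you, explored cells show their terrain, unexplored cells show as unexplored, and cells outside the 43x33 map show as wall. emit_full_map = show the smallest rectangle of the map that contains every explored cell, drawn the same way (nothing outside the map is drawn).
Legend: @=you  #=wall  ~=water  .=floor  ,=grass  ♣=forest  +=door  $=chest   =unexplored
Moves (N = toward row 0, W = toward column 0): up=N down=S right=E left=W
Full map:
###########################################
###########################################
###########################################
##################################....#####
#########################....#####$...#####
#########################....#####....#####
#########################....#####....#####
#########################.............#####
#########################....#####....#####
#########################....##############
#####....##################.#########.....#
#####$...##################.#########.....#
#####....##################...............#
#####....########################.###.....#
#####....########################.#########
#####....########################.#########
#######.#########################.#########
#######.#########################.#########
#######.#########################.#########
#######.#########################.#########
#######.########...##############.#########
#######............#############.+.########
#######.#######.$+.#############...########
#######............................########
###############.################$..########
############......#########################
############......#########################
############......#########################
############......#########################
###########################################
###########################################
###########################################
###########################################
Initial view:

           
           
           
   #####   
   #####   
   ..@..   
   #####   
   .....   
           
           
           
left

           
           
           
   ######  
   ######  
   ..@...  
   ######  
   ......  
           
           
           

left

           
           
           
   .###### 
   .###### 
   ..@.... 
   .###### 
   ....... 
           
           
           

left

           
           
           
   #.######
   #.######
   #.@.....
   #.######
   #.......
           
           
           

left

           
           
           
   ##.#####
   ##.#####
   ##@.....
   ##.#####
   ##......
           
           
           

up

           
           
           
   ##.##   
   ##.#####
   ##@#####
   ##......
   ##.#####
   ##......
           
           

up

           
           
           
   ##.##   
   ##.##   
   ##@#####
   ##.#####
   ##......
   ##.#####
   ##......
           

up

           
           
           
   ##.##   
   ##.##   
   ##@##   
   ##.#####
   ##.#####
   ##......
   ##.#####
   ##......

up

           
           
           
   ....#   
   ##.##   
   ##@##   
   ##.##   
   ##.#####
   ##.#####
   ##......
   ##.#####

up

           
           
           
   ....#   
   ....#   
   ##@##   
   ##.##   
   ##.##   
   ##.#####
   ##.#####
   ##......

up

           
           
           
   ....#   
   ....#   
   ..@.#   
   ##.##   
   ##.##   
   ##.##   
   ##.#####
   ##.#####

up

           
           
           
   ....#   
   ....#   
   ..@.#   
   ....#   
   ##.##   
   ##.##   
   ##.##   
   ##.#####

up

           
           
           
   $...#   
   ....#   
   ..@.#   
   ....#   
   ....#   
   ##.##   
   ##.##   
   ##.##   

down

           
           
   $...#   
   ....#   
   ....#   
   ..@.#   
   ....#   
   ##.##   
   ##.##   
   ##.##   
   ##.#####

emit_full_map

$...#    
....#    
....#    
..@.#    
....#    
##.##    
##.##    
##.##    
##.######
##.######
##.......
##.######
##.......

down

           
   $...#   
   ....#   
   ....#   
   ....#   
   ..@.#   
   ##.##   
   ##.##   
   ##.##   
   ##.#####
   ##.#####

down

   $...#   
   ....#   
   ....#   
   ....#   
   ....#   
   ##@##   
   ##.##   
   ##.##   
   ##.#####
   ##.#####
   ##......

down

   ....#   
   ....#   
   ....#   
   ....#   
   ##.##   
   ##@##   
   ##.##   
   ##.#####
   ##.#####
   ##......
   ##.#####

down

   ....#   
   ....#   
   ....#   
   ##.##   
   ##.##   
   ##@##   
   ##.#####
   ##.#####
   ##......
   ##.#####
   ##......

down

   ....#   
   ....#   
   ##.##   
   ##.##   
   ##.##   
   ##@#####
   ##.#####
   ##......
   ##.#####
   ##......
           

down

   ....#   
   ##.##   
   ##.##   
   ##.##   
   ##.#####
   ##@#####
   ##......
   ##.#####
   ##......
           
           

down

   ##.##   
   ##.##   
   ##.##   
   ##.#####
   ##.#####
   ##@.....
   ##.#####
   ##......
           
           
           

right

  ##.##    
  ##.##    
  ##.##    
  ##.######
  ##.######
  ##.@.....
  ##.######
  ##.......
           
           
           

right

 ##.##     
 ##.##     
 ##.##     
 ##.###### 
 ##.###### 
 ##..@.... 
 ##.###### 
 ##....... 
           
           
           

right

##.##      
##.##      
##.##      
##.######  
##.######  
##...@...  
##.######  
##.......  
           
           
           

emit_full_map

$...#    
....#    
....#    
....#    
....#    
##.##    
##.##    
##.##    
##.######
##.######
##...@...
##.######
##.......

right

#.##       
#.##       
#.##       
#.######   
#.######   
#....@..   
#.######   
#.......   
           
           
           

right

.##        
.##        
.##        
.#######   
.#######   
.....@..   
.#######   
........   
           
           
           

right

##         
##         
##         
########   
########   
.....@..   
#######.   
........   
           
           
           

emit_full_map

$...#      
....#      
....#      
....#      
....#      
##.##      
##.##      
##.##      
##.########
##.########
##......@..
##.#######.
##.........


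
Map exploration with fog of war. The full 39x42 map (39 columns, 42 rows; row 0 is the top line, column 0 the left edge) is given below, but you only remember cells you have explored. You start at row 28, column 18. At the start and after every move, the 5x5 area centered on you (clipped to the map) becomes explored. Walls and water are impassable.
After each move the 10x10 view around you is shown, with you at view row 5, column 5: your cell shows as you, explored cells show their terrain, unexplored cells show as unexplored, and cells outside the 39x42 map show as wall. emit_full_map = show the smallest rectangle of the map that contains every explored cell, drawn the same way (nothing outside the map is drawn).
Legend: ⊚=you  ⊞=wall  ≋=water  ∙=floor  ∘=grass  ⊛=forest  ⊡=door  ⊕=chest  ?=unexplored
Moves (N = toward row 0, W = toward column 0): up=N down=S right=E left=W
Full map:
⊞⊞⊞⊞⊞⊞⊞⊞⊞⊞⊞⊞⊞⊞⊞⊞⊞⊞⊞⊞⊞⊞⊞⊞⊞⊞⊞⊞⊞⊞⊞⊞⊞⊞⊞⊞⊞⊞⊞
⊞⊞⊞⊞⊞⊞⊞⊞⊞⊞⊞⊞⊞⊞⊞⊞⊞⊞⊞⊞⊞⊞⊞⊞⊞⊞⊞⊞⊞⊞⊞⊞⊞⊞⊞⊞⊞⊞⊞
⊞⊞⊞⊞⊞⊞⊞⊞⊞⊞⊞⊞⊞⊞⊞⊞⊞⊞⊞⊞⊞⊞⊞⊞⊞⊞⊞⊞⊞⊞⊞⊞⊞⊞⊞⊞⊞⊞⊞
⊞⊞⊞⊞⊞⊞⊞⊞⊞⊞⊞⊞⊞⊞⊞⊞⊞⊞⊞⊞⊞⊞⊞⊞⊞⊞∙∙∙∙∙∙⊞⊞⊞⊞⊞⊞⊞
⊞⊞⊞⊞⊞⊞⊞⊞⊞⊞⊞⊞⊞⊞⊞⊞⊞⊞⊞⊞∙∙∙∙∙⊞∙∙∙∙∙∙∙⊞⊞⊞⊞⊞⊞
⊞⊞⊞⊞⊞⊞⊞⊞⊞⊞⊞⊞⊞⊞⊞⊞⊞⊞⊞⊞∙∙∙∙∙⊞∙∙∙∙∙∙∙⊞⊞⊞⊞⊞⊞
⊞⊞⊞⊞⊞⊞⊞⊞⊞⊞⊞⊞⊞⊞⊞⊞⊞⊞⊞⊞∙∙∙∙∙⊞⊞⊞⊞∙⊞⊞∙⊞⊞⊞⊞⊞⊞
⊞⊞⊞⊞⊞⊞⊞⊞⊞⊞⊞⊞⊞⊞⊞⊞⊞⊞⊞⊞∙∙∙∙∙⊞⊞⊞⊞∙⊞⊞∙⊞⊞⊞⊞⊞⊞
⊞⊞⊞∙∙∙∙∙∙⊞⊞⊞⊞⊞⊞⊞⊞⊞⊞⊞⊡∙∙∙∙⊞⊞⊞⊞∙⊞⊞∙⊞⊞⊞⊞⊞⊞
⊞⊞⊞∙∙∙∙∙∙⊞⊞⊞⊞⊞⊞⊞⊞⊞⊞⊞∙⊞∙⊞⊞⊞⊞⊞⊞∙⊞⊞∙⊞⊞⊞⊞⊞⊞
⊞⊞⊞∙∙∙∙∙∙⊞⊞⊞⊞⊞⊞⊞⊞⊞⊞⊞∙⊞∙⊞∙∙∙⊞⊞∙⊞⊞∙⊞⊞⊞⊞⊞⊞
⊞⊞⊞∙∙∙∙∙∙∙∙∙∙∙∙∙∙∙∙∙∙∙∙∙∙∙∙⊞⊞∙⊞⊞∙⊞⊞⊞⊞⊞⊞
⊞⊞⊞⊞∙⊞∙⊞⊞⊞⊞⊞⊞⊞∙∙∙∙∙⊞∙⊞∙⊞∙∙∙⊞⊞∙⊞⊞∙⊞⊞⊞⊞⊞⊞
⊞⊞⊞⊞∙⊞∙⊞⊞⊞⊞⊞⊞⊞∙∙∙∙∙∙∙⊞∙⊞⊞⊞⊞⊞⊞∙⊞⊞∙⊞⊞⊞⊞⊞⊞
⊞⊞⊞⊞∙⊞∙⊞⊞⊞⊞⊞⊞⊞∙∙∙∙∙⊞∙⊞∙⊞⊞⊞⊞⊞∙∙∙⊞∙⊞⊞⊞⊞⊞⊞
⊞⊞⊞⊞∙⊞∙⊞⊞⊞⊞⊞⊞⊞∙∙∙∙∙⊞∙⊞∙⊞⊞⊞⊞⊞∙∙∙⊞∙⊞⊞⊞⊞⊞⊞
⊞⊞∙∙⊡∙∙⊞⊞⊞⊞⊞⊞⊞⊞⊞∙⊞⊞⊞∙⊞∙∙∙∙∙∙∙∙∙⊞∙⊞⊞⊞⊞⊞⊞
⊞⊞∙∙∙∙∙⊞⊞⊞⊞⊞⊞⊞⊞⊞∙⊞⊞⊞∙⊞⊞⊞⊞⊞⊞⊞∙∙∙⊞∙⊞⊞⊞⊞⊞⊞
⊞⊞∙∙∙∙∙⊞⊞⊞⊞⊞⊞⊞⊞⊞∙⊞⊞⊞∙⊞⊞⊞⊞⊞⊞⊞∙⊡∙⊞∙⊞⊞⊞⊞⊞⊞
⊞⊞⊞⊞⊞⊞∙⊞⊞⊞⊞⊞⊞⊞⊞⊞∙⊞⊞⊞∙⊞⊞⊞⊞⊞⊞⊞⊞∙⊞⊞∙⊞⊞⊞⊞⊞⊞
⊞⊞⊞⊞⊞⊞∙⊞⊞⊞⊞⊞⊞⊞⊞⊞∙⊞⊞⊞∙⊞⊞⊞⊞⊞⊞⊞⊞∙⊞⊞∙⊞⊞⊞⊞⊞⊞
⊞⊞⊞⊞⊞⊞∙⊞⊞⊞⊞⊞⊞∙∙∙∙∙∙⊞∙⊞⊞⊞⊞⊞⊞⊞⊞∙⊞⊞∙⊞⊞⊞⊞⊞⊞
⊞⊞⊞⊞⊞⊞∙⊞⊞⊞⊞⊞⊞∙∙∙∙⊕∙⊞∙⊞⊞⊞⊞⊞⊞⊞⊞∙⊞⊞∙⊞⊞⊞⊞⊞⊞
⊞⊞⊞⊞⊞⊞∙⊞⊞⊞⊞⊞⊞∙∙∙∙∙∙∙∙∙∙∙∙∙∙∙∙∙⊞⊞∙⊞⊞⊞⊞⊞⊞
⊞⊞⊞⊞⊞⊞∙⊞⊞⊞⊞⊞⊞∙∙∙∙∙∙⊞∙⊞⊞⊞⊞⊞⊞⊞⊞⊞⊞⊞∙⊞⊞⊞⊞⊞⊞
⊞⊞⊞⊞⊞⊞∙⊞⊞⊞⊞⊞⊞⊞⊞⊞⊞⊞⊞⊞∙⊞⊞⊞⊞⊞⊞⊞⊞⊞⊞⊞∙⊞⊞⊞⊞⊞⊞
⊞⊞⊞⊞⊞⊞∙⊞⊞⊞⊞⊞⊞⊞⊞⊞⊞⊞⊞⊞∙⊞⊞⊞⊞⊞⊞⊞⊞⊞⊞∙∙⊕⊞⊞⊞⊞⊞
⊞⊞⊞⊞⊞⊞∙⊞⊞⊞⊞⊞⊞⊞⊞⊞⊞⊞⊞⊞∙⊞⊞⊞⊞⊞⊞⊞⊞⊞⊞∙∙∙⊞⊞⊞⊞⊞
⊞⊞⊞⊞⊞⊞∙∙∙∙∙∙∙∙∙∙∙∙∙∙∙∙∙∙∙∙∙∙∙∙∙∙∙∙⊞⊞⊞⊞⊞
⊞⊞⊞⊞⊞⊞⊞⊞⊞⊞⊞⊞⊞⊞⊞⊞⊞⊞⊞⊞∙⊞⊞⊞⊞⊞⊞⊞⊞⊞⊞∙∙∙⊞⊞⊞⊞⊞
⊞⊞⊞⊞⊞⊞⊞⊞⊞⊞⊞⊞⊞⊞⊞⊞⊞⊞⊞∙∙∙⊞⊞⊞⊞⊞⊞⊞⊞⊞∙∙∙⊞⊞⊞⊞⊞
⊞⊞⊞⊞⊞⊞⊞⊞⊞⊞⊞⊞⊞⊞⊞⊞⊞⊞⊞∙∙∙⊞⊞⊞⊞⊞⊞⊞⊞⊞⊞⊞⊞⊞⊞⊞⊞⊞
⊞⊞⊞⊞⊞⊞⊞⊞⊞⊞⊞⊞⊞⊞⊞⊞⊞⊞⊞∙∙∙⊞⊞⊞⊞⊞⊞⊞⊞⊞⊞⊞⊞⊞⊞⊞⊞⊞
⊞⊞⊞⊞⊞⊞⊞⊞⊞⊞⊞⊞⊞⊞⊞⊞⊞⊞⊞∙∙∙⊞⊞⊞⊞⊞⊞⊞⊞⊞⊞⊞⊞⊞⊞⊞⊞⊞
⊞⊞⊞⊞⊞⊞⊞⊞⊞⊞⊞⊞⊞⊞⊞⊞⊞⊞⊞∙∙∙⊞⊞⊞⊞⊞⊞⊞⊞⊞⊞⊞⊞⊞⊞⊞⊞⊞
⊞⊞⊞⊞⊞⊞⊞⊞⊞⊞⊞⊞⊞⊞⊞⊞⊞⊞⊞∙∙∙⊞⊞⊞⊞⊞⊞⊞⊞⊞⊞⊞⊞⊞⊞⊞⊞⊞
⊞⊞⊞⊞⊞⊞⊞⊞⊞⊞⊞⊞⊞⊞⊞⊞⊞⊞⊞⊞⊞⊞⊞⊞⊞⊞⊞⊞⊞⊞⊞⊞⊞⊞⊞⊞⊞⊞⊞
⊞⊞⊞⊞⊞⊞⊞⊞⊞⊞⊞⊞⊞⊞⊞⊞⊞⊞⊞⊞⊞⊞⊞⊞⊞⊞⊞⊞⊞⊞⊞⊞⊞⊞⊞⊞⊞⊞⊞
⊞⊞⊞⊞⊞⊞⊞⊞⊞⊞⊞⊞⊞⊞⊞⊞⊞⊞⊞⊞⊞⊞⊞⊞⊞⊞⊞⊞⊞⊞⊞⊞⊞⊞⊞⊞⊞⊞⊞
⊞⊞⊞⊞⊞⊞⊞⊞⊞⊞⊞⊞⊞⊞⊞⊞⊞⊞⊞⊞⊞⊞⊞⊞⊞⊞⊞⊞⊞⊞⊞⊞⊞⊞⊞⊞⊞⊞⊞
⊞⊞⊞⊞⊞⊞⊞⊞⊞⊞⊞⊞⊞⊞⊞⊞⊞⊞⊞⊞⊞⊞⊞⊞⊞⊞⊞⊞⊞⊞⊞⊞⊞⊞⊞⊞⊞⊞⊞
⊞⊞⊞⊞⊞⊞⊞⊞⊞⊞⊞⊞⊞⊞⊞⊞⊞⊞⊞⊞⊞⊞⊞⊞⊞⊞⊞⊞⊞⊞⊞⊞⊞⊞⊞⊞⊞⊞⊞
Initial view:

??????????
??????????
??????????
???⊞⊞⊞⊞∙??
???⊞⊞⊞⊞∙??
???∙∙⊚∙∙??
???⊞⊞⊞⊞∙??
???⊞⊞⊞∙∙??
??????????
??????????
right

??????????
??????????
??????????
??⊞⊞⊞⊞∙⊞??
??⊞⊞⊞⊞∙⊞??
??∙∙∙⊚∙∙??
??⊞⊞⊞⊞∙⊞??
??⊞⊞⊞∙∙∙??
??????????
??????????

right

??????????
??????????
??????????
?⊞⊞⊞⊞∙⊞⊞??
?⊞⊞⊞⊞∙⊞⊞??
?∙∙∙∙⊚∙∙??
?⊞⊞⊞⊞∙⊞⊞??
?⊞⊞⊞∙∙∙⊞??
??????????
??????????

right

??????????
??????????
??????????
⊞⊞⊞⊞∙⊞⊞⊞??
⊞⊞⊞⊞∙⊞⊞⊞??
∙∙∙∙∙⊚∙∙??
⊞⊞⊞⊞∙⊞⊞⊞??
⊞⊞⊞∙∙∙⊞⊞??
??????????
??????????

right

??????????
??????????
??????????
⊞⊞⊞∙⊞⊞⊞⊞??
⊞⊞⊞∙⊞⊞⊞⊞??
∙∙∙∙∙⊚∙∙??
⊞⊞⊞∙⊞⊞⊞⊞??
⊞⊞∙∙∙⊞⊞⊞??
??????????
??????????

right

??????????
??????????
??????????
⊞⊞∙⊞⊞⊞⊞⊞??
⊞⊞∙⊞⊞⊞⊞⊞??
∙∙∙∙∙⊚∙∙??
⊞⊞∙⊞⊞⊞⊞⊞??
⊞∙∙∙⊞⊞⊞⊞??
??????????
??????????

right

??????????
??????????
??????????
⊞∙⊞⊞⊞⊞⊞⊞??
⊞∙⊞⊞⊞⊞⊞⊞??
∙∙∙∙∙⊚∙∙??
⊞∙⊞⊞⊞⊞⊞⊞??
∙∙∙⊞⊞⊞⊞⊞??
??????????
??????????

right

??????????
??????????
??????????
∙⊞⊞⊞⊞⊞⊞⊞??
∙⊞⊞⊞⊞⊞⊞⊞??
∙∙∙∙∙⊚∙∙??
∙⊞⊞⊞⊞⊞⊞⊞??
∙∙⊞⊞⊞⊞⊞⊞??
??????????
??????????

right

??????????
??????????
??????????
⊞⊞⊞⊞⊞⊞⊞⊞??
⊞⊞⊞⊞⊞⊞⊞⊞??
∙∙∙∙∙⊚∙∙??
⊞⊞⊞⊞⊞⊞⊞⊞??
∙⊞⊞⊞⊞⊞⊞⊞??
??????????
??????????

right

??????????
??????????
??????????
⊞⊞⊞⊞⊞⊞⊞⊞??
⊞⊞⊞⊞⊞⊞⊞⊞??
∙∙∙∙∙⊚∙∙??
⊞⊞⊞⊞⊞⊞⊞⊞??
⊞⊞⊞⊞⊞⊞⊞⊞??
??????????
??????????

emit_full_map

⊞⊞⊞⊞∙⊞⊞⊞⊞⊞⊞⊞⊞⊞
⊞⊞⊞⊞∙⊞⊞⊞⊞⊞⊞⊞⊞⊞
∙∙∙∙∙∙∙∙∙∙∙⊚∙∙
⊞⊞⊞⊞∙⊞⊞⊞⊞⊞⊞⊞⊞⊞
⊞⊞⊞∙∙∙⊞⊞⊞⊞⊞⊞⊞⊞

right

??????????
??????????
??????????
⊞⊞⊞⊞⊞⊞⊞⊞??
⊞⊞⊞⊞⊞⊞⊞⊞??
∙∙∙∙∙⊚∙∙??
⊞⊞⊞⊞⊞⊞⊞⊞??
⊞⊞⊞⊞⊞⊞⊞⊞??
??????????
??????????

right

??????????
??????????
??????????
⊞⊞⊞⊞⊞⊞⊞∙??
⊞⊞⊞⊞⊞⊞⊞∙??
∙∙∙∙∙⊚∙∙??
⊞⊞⊞⊞⊞⊞⊞∙??
⊞⊞⊞⊞⊞⊞⊞∙??
??????????
??????????

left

??????????
??????????
??????????
⊞⊞⊞⊞⊞⊞⊞⊞∙?
⊞⊞⊞⊞⊞⊞⊞⊞∙?
∙∙∙∙∙⊚∙∙∙?
⊞⊞⊞⊞⊞⊞⊞⊞∙?
⊞⊞⊞⊞⊞⊞⊞⊞∙?
??????????
??????????

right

??????????
??????????
??????????
⊞⊞⊞⊞⊞⊞⊞∙??
⊞⊞⊞⊞⊞⊞⊞∙??
∙∙∙∙∙⊚∙∙??
⊞⊞⊞⊞⊞⊞⊞∙??
⊞⊞⊞⊞⊞⊞⊞∙??
??????????
??????????

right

??????????
??????????
??????????
⊞⊞⊞⊞⊞⊞∙∙??
⊞⊞⊞⊞⊞⊞∙∙??
∙∙∙∙∙⊚∙∙??
⊞⊞⊞⊞⊞⊞∙∙??
⊞⊞⊞⊞⊞⊞∙∙??
??????????
??????????

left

??????????
??????????
??????????
⊞⊞⊞⊞⊞⊞⊞∙∙?
⊞⊞⊞⊞⊞⊞⊞∙∙?
∙∙∙∙∙⊚∙∙∙?
⊞⊞⊞⊞⊞⊞⊞∙∙?
⊞⊞⊞⊞⊞⊞⊞∙∙?
??????????
??????????

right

??????????
??????????
??????????
⊞⊞⊞⊞⊞⊞∙∙??
⊞⊞⊞⊞⊞⊞∙∙??
∙∙∙∙∙⊚∙∙??
⊞⊞⊞⊞⊞⊞∙∙??
⊞⊞⊞⊞⊞⊞∙∙??
??????????
??????????

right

??????????
??????????
??????????
⊞⊞⊞⊞⊞∙∙⊕??
⊞⊞⊞⊞⊞∙∙∙??
∙∙∙∙∙⊚∙∙??
⊞⊞⊞⊞⊞∙∙∙??
⊞⊞⊞⊞⊞∙∙∙??
??????????
??????????

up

??????????
??????????
??????????
???⊞⊞⊞∙⊞??
⊞⊞⊞⊞⊞∙∙⊕??
⊞⊞⊞⊞⊞⊚∙∙??
∙∙∙∙∙∙∙∙??
⊞⊞⊞⊞⊞∙∙∙??
⊞⊞⊞⊞⊞∙∙∙??
??????????

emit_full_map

?????????????⊞⊞⊞∙⊞
⊞⊞⊞⊞∙⊞⊞⊞⊞⊞⊞⊞⊞⊞⊞∙∙⊕
⊞⊞⊞⊞∙⊞⊞⊞⊞⊞⊞⊞⊞⊞⊞⊚∙∙
∙∙∙∙∙∙∙∙∙∙∙∙∙∙∙∙∙∙
⊞⊞⊞⊞∙⊞⊞⊞⊞⊞⊞⊞⊞⊞⊞∙∙∙
⊞⊞⊞∙∙∙⊞⊞⊞⊞⊞⊞⊞⊞⊞∙∙∙

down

??????????
??????????
???⊞⊞⊞∙⊞??
⊞⊞⊞⊞⊞∙∙⊕??
⊞⊞⊞⊞⊞∙∙∙??
∙∙∙∙∙⊚∙∙??
⊞⊞⊞⊞⊞∙∙∙??
⊞⊞⊞⊞⊞∙∙∙??
??????????
??????????

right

??????????
??????????
??⊞⊞⊞∙⊞???
⊞⊞⊞⊞∙∙⊕⊞??
⊞⊞⊞⊞∙∙∙⊞??
∙∙∙∙∙⊚∙⊞??
⊞⊞⊞⊞∙∙∙⊞??
⊞⊞⊞⊞∙∙∙⊞??
??????????
??????????

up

??????????
??????????
??????????
??⊞⊞⊞∙⊞⊞??
⊞⊞⊞⊞∙∙⊕⊞??
⊞⊞⊞⊞∙⊚∙⊞??
∙∙∙∙∙∙∙⊞??
⊞⊞⊞⊞∙∙∙⊞??
⊞⊞⊞⊞∙∙∙⊞??
??????????

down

??????????
??????????
??⊞⊞⊞∙⊞⊞??
⊞⊞⊞⊞∙∙⊕⊞??
⊞⊞⊞⊞∙∙∙⊞??
∙∙∙∙∙⊚∙⊞??
⊞⊞⊞⊞∙∙∙⊞??
⊞⊞⊞⊞∙∙∙⊞??
??????????
??????????

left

??????????
??????????
???⊞⊞⊞∙⊞⊞?
⊞⊞⊞⊞⊞∙∙⊕⊞?
⊞⊞⊞⊞⊞∙∙∙⊞?
∙∙∙∙∙⊚∙∙⊞?
⊞⊞⊞⊞⊞∙∙∙⊞?
⊞⊞⊞⊞⊞∙∙∙⊞?
??????????
??????????

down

??????????
???⊞⊞⊞∙⊞⊞?
⊞⊞⊞⊞⊞∙∙⊕⊞?
⊞⊞⊞⊞⊞∙∙∙⊞?
∙∙∙∙∙∙∙∙⊞?
⊞⊞⊞⊞⊞⊚∙∙⊞?
⊞⊞⊞⊞⊞∙∙∙⊞?
???⊞⊞⊞⊞⊞??
??????????
??????????

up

??????????
??????????
???⊞⊞⊞∙⊞⊞?
⊞⊞⊞⊞⊞∙∙⊕⊞?
⊞⊞⊞⊞⊞∙∙∙⊞?
∙∙∙∙∙⊚∙∙⊞?
⊞⊞⊞⊞⊞∙∙∙⊞?
⊞⊞⊞⊞⊞∙∙∙⊞?
???⊞⊞⊞⊞⊞??
??????????

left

??????????
??????????
????⊞⊞⊞∙⊞⊞
⊞⊞⊞⊞⊞⊞∙∙⊕⊞
⊞⊞⊞⊞⊞⊞∙∙∙⊞
∙∙∙∙∙⊚∙∙∙⊞
⊞⊞⊞⊞⊞⊞∙∙∙⊞
⊞⊞⊞⊞⊞⊞∙∙∙⊞
????⊞⊞⊞⊞⊞?
??????????

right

??????????
??????????
???⊞⊞⊞∙⊞⊞?
⊞⊞⊞⊞⊞∙∙⊕⊞?
⊞⊞⊞⊞⊞∙∙∙⊞?
∙∙∙∙∙⊚∙∙⊞?
⊞⊞⊞⊞⊞∙∙∙⊞?
⊞⊞⊞⊞⊞∙∙∙⊞?
???⊞⊞⊞⊞⊞??
??????????

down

??????????
???⊞⊞⊞∙⊞⊞?
⊞⊞⊞⊞⊞∙∙⊕⊞?
⊞⊞⊞⊞⊞∙∙∙⊞?
∙∙∙∙∙∙∙∙⊞?
⊞⊞⊞⊞⊞⊚∙∙⊞?
⊞⊞⊞⊞⊞∙∙∙⊞?
???⊞⊞⊞⊞⊞??
??????????
??????????


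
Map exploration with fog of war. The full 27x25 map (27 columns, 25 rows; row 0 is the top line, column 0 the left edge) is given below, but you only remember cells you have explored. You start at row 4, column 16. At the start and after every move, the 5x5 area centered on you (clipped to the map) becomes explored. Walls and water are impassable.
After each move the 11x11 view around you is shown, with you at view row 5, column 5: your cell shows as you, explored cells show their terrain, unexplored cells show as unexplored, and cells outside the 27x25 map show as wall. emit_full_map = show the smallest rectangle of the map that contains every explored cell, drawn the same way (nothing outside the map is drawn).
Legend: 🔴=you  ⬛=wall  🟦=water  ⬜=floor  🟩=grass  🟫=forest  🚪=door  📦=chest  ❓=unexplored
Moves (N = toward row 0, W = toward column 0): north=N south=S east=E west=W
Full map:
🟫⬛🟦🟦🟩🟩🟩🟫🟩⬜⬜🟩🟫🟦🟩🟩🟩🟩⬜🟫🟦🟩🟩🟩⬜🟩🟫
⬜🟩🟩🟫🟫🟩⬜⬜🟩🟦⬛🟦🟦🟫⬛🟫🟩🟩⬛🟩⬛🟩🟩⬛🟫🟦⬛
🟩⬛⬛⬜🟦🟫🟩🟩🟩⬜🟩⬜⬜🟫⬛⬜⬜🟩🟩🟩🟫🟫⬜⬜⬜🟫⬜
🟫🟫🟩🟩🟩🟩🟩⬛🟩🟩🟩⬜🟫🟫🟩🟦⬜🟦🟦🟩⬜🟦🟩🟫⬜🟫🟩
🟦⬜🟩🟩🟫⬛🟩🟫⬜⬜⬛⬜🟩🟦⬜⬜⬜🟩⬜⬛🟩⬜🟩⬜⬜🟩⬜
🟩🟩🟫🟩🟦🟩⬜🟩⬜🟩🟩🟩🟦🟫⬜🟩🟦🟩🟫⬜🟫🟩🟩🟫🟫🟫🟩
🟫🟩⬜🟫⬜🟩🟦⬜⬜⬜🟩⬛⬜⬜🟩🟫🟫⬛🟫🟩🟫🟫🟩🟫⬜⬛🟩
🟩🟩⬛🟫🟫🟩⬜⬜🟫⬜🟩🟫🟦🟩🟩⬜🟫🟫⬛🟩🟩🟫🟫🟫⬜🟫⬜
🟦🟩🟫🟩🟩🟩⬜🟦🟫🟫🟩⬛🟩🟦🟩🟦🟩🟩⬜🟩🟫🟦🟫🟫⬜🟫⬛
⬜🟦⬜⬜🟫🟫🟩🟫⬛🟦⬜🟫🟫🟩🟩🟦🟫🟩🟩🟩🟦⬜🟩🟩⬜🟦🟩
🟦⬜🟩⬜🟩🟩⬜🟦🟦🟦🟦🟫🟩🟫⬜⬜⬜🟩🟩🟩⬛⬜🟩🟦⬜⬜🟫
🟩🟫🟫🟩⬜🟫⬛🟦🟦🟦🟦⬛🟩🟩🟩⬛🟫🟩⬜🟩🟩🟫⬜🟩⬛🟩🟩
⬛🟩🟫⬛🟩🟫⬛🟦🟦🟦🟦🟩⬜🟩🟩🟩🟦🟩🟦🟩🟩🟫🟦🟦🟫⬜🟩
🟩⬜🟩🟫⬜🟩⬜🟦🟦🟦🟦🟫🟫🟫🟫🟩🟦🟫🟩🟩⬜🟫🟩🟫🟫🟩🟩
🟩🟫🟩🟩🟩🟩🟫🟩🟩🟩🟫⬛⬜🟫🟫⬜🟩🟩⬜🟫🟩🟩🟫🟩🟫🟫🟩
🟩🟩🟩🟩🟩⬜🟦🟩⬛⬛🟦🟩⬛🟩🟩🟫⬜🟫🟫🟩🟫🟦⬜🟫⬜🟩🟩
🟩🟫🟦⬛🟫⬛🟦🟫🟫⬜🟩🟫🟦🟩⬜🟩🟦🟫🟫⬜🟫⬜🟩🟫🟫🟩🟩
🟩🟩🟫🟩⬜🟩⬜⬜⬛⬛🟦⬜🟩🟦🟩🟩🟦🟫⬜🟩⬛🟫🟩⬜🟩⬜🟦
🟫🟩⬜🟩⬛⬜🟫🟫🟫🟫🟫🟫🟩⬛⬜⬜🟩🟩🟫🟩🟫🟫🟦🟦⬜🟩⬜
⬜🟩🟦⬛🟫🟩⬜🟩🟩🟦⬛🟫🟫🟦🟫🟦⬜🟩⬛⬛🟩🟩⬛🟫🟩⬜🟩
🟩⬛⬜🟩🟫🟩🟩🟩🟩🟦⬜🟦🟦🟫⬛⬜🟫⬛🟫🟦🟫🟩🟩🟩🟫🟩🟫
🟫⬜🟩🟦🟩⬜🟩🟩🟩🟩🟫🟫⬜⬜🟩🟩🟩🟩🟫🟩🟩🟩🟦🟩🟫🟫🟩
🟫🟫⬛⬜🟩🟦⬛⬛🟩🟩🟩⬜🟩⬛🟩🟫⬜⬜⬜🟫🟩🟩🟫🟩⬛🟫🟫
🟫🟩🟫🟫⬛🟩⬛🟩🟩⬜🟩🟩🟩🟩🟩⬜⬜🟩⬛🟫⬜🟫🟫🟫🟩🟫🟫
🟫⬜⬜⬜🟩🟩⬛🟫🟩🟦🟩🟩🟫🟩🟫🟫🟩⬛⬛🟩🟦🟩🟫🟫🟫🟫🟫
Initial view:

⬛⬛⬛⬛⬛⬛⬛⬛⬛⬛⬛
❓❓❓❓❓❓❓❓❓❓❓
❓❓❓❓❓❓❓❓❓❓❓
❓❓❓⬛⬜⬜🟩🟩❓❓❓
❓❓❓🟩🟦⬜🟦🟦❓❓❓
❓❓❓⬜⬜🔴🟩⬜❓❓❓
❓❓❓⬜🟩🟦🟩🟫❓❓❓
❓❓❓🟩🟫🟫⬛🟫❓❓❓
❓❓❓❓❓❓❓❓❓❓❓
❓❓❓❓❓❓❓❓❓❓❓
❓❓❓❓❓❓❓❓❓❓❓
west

⬛⬛⬛⬛⬛⬛⬛⬛⬛⬛⬛
❓❓❓❓❓❓❓❓❓❓❓
❓❓❓❓❓❓❓❓❓❓❓
❓❓❓🟫⬛⬜⬜🟩🟩❓❓
❓❓❓🟫🟩🟦⬜🟦🟦❓❓
❓❓❓🟦⬜🔴⬜🟩⬜❓❓
❓❓❓🟫⬜🟩🟦🟩🟫❓❓
❓❓❓⬜🟩🟫🟫⬛🟫❓❓
❓❓❓❓❓❓❓❓❓❓❓
❓❓❓❓❓❓❓❓❓❓❓
❓❓❓❓❓❓❓❓❓❓❓

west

⬛⬛⬛⬛⬛⬛⬛⬛⬛⬛⬛
❓❓❓❓❓❓❓❓❓❓❓
❓❓❓❓❓❓❓❓❓❓❓
❓❓❓⬜🟫⬛⬜⬜🟩🟩❓
❓❓❓🟫🟫🟩🟦⬜🟦🟦❓
❓❓❓🟩🟦🔴⬜⬜🟩⬜❓
❓❓❓🟦🟫⬜🟩🟦🟩🟫❓
❓❓❓⬜⬜🟩🟫🟫⬛🟫❓
❓❓❓❓❓❓❓❓❓❓❓
❓❓❓❓❓❓❓❓❓❓❓
❓❓❓❓❓❓❓❓❓❓❓

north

⬛⬛⬛⬛⬛⬛⬛⬛⬛⬛⬛
⬛⬛⬛⬛⬛⬛⬛⬛⬛⬛⬛
❓❓❓❓❓❓❓❓❓❓❓
❓❓❓🟦🟫⬛🟫🟩❓❓❓
❓❓❓⬜🟫⬛⬜⬜🟩🟩❓
❓❓❓🟫🟫🔴🟦⬜🟦🟦❓
❓❓❓🟩🟦⬜⬜⬜🟩⬜❓
❓❓❓🟦🟫⬜🟩🟦🟩🟫❓
❓❓❓⬜⬜🟩🟫🟫⬛🟫❓
❓❓❓❓❓❓❓❓❓❓❓
❓❓❓❓❓❓❓❓❓❓❓

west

⬛⬛⬛⬛⬛⬛⬛⬛⬛⬛⬛
⬛⬛⬛⬛⬛⬛⬛⬛⬛⬛⬛
❓❓❓❓❓❓❓❓❓❓❓
❓❓❓🟦🟦🟫⬛🟫🟩❓❓
❓❓❓⬜⬜🟫⬛⬜⬜🟩🟩
❓❓❓⬜🟫🔴🟩🟦⬜🟦🟦
❓❓❓⬜🟩🟦⬜⬜⬜🟩⬜
❓❓❓🟩🟦🟫⬜🟩🟦🟩🟫
❓❓❓❓⬜⬜🟩🟫🟫⬛🟫
❓❓❓❓❓❓❓❓❓❓❓
❓❓❓❓❓❓❓❓❓❓❓

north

⬛⬛⬛⬛⬛⬛⬛⬛⬛⬛⬛
⬛⬛⬛⬛⬛⬛⬛⬛⬛⬛⬛
⬛⬛⬛⬛⬛⬛⬛⬛⬛⬛⬛
❓❓❓🟩🟫🟦🟩🟩❓❓❓
❓❓❓🟦🟦🟫⬛🟫🟩❓❓
❓❓❓⬜⬜🔴⬛⬜⬜🟩🟩
❓❓❓⬜🟫🟫🟩🟦⬜🟦🟦
❓❓❓⬜🟩🟦⬜⬜⬜🟩⬜
❓❓❓🟩🟦🟫⬜🟩🟦🟩🟫
❓❓❓❓⬜⬜🟩🟫🟫⬛🟫
❓❓❓❓❓❓❓❓❓❓❓

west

⬛⬛⬛⬛⬛⬛⬛⬛⬛⬛⬛
⬛⬛⬛⬛⬛⬛⬛⬛⬛⬛⬛
⬛⬛⬛⬛⬛⬛⬛⬛⬛⬛⬛
❓❓❓⬜🟩🟫🟦🟩🟩❓❓
❓❓❓⬛🟦🟦🟫⬛🟫🟩❓
❓❓❓🟩⬜🔴🟫⬛⬜⬜🟩
❓❓❓🟩⬜🟫🟫🟩🟦⬜🟦
❓❓❓⬛⬜🟩🟦⬜⬜⬜🟩
❓❓❓❓🟩🟦🟫⬜🟩🟦🟩
❓❓❓❓❓⬜⬜🟩🟫🟫⬛
❓❓❓❓❓❓❓❓❓❓❓

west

⬛⬛⬛⬛⬛⬛⬛⬛⬛⬛⬛
⬛⬛⬛⬛⬛⬛⬛⬛⬛⬛⬛
⬛⬛⬛⬛⬛⬛⬛⬛⬛⬛⬛
❓❓❓⬜⬜🟩🟫🟦🟩🟩❓
❓❓❓🟦⬛🟦🟦🟫⬛🟫🟩
❓❓❓⬜🟩🔴⬜🟫⬛⬜⬜
❓❓❓🟩🟩⬜🟫🟫🟩🟦⬜
❓❓❓⬜⬛⬜🟩🟦⬜⬜⬜
❓❓❓❓❓🟩🟦🟫⬜🟩🟦
❓❓❓❓❓❓⬜⬜🟩🟫🟫
❓❓❓❓❓❓❓❓❓❓❓

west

⬛⬛⬛⬛⬛⬛⬛⬛⬛⬛⬛
⬛⬛⬛⬛⬛⬛⬛⬛⬛⬛⬛
⬛⬛⬛⬛⬛⬛⬛⬛⬛⬛⬛
❓❓❓🟩⬜⬜🟩🟫🟦🟩🟩
❓❓❓🟩🟦⬛🟦🟦🟫⬛🟫
❓❓❓🟩⬜🔴⬜⬜🟫⬛⬜
❓❓❓🟩🟩🟩⬜🟫🟫🟩🟦
❓❓❓⬜⬜⬛⬜🟩🟦⬜⬜
❓❓❓❓❓❓🟩🟦🟫⬜🟩
❓❓❓❓❓❓❓⬜⬜🟩🟫
❓❓❓❓❓❓❓❓❓❓❓

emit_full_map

🟩⬜⬜🟩🟫🟦🟩🟩❓❓❓
🟩🟦⬛🟦🟦🟫⬛🟫🟩❓❓
🟩⬜🔴⬜⬜🟫⬛⬜⬜🟩🟩
🟩🟩🟩⬜🟫🟫🟩🟦⬜🟦🟦
⬜⬜⬛⬜🟩🟦⬜⬜⬜🟩⬜
❓❓❓🟩🟦🟫⬜🟩🟦🟩🟫
❓❓❓❓⬜⬜🟩🟫🟫⬛🟫

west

⬛⬛⬛⬛⬛⬛⬛⬛⬛⬛⬛
⬛⬛⬛⬛⬛⬛⬛⬛⬛⬛⬛
⬛⬛⬛⬛⬛⬛⬛⬛⬛⬛⬛
❓❓❓🟫🟩⬜⬜🟩🟫🟦🟩
❓❓❓⬜🟩🟦⬛🟦🟦🟫⬛
❓❓❓🟩🟩🔴🟩⬜⬜🟫⬛
❓❓❓⬛🟩🟩🟩⬜🟫🟫🟩
❓❓❓🟫⬜⬜⬛⬜🟩🟦⬜
❓❓❓❓❓❓❓🟩🟦🟫⬜
❓❓❓❓❓❓❓❓⬜⬜🟩
❓❓❓❓❓❓❓❓❓❓❓

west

⬛⬛⬛⬛⬛⬛⬛⬛⬛⬛⬛
⬛⬛⬛⬛⬛⬛⬛⬛⬛⬛⬛
⬛⬛⬛⬛⬛⬛⬛⬛⬛⬛⬛
❓❓❓🟩🟫🟩⬜⬜🟩🟫🟦
❓❓❓⬜⬜🟩🟦⬛🟦🟦🟫
❓❓❓🟩🟩🔴⬜🟩⬜⬜🟫
❓❓❓🟩⬛🟩🟩🟩⬜🟫🟫
❓❓❓🟩🟫⬜⬜⬛⬜🟩🟦
❓❓❓❓❓❓❓❓🟩🟦🟫
❓❓❓❓❓❓❓❓❓⬜⬜
❓❓❓❓❓❓❓❓❓❓❓

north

⬛⬛⬛⬛⬛⬛⬛⬛⬛⬛⬛
⬛⬛⬛⬛⬛⬛⬛⬛⬛⬛⬛
⬛⬛⬛⬛⬛⬛⬛⬛⬛⬛⬛
⬛⬛⬛⬛⬛⬛⬛⬛⬛⬛⬛
❓❓❓🟩🟫🟩⬜⬜🟩🟫🟦
❓❓❓⬜⬜🔴🟦⬛🟦🟦🟫
❓❓❓🟩🟩🟩⬜🟩⬜⬜🟫
❓❓❓🟩⬛🟩🟩🟩⬜🟫🟫
❓❓❓🟩🟫⬜⬜⬛⬜🟩🟦
❓❓❓❓❓❓❓❓🟩🟦🟫
❓❓❓❓❓❓❓❓❓⬜⬜

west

⬛⬛⬛⬛⬛⬛⬛⬛⬛⬛⬛
⬛⬛⬛⬛⬛⬛⬛⬛⬛⬛⬛
⬛⬛⬛⬛⬛⬛⬛⬛⬛⬛⬛
⬛⬛⬛⬛⬛⬛⬛⬛⬛⬛⬛
❓❓❓🟩🟩🟫🟩⬜⬜🟩🟫
❓❓❓🟩⬜🔴🟩🟦⬛🟦🟦
❓❓❓🟫🟩🟩🟩⬜🟩⬜⬜
❓❓❓🟩🟩⬛🟩🟩🟩⬜🟫
❓❓❓❓🟩🟫⬜⬜⬛⬜🟩
❓❓❓❓❓❓❓❓❓🟩🟦
❓❓❓❓❓❓❓❓❓❓⬜

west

⬛⬛⬛⬛⬛⬛⬛⬛⬛⬛⬛
⬛⬛⬛⬛⬛⬛⬛⬛⬛⬛⬛
⬛⬛⬛⬛⬛⬛⬛⬛⬛⬛⬛
⬛⬛⬛⬛⬛⬛⬛⬛⬛⬛⬛
❓❓❓🟩🟩🟩🟫🟩⬜⬜🟩
❓❓❓🟫🟩🔴⬜🟩🟦⬛🟦
❓❓❓🟦🟫🟩🟩🟩⬜🟩⬜
❓❓❓🟩🟩🟩⬛🟩🟩🟩⬜
❓❓❓❓❓🟩🟫⬜⬜⬛⬜
❓❓❓❓❓❓❓❓❓❓🟩
❓❓❓❓❓❓❓❓❓❓❓

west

⬛⬛⬛⬛⬛⬛⬛⬛⬛⬛⬛
⬛⬛⬛⬛⬛⬛⬛⬛⬛⬛⬛
⬛⬛⬛⬛⬛⬛⬛⬛⬛⬛⬛
⬛⬛⬛⬛⬛⬛⬛⬛⬛⬛⬛
❓❓❓🟦🟩🟩🟩🟫🟩⬜⬜
❓❓❓🟫🟫🔴⬜⬜🟩🟦⬛
❓❓❓⬜🟦🟫🟩🟩🟩⬜🟩
❓❓❓🟩🟩🟩🟩⬛🟩🟩🟩
❓❓❓❓❓❓🟩🟫⬜⬜⬛
❓❓❓❓❓❓❓❓❓❓❓
❓❓❓❓❓❓❓❓❓❓❓

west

⬛⬛⬛⬛⬛⬛⬛⬛⬛⬛⬛
⬛⬛⬛⬛⬛⬛⬛⬛⬛⬛⬛
⬛⬛⬛⬛⬛⬛⬛⬛⬛⬛⬛
⬛⬛⬛⬛⬛⬛⬛⬛⬛⬛⬛
⬛❓❓🟦🟦🟩🟩🟩🟫🟩⬜
⬛❓❓🟩🟫🔴🟩⬜⬜🟩🟦
⬛❓❓⬛⬜🟦🟫🟩🟩🟩⬜
⬛❓❓🟩🟩🟩🟩🟩⬛🟩🟩
⬛❓❓❓❓❓❓🟩🟫⬜⬜
⬛❓❓❓❓❓❓❓❓❓❓
⬛❓❓❓❓❓❓❓❓❓❓

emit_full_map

🟦🟦🟩🟩🟩🟫🟩⬜⬜🟩🟫🟦🟩🟩❓❓❓
🟩🟫🔴🟩⬜⬜🟩🟦⬛🟦🟦🟫⬛🟫🟩❓❓
⬛⬜🟦🟫🟩🟩🟩⬜🟩⬜⬜🟫⬛⬜⬜🟩🟩
🟩🟩🟩🟩🟩⬛🟩🟩🟩⬜🟫🟫🟩🟦⬜🟦🟦
❓❓❓❓🟩🟫⬜⬜⬛⬜🟩🟦⬜⬜⬜🟩⬜
❓❓❓❓❓❓❓❓❓🟩🟦🟫⬜🟩🟦🟩🟫
❓❓❓❓❓❓❓❓❓❓⬜⬜🟩🟫🟫⬛🟫

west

⬛⬛⬛⬛⬛⬛⬛⬛⬛⬛⬛
⬛⬛⬛⬛⬛⬛⬛⬛⬛⬛⬛
⬛⬛⬛⬛⬛⬛⬛⬛⬛⬛⬛
⬛⬛⬛⬛⬛⬛⬛⬛⬛⬛⬛
⬛⬛❓⬛🟦🟦🟩🟩🟩🟫🟩
⬛⬛❓🟩🟩🔴🟫🟩⬜⬜🟩
⬛⬛❓⬛⬛⬜🟦🟫🟩🟩🟩
⬛⬛❓🟫🟩🟩🟩🟩🟩⬛🟩
⬛⬛❓❓❓❓❓❓🟩🟫⬜
⬛⬛❓❓❓❓❓❓❓❓❓
⬛⬛❓❓❓❓❓❓❓❓❓

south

⬛⬛⬛⬛⬛⬛⬛⬛⬛⬛⬛
⬛⬛⬛⬛⬛⬛⬛⬛⬛⬛⬛
⬛⬛⬛⬛⬛⬛⬛⬛⬛⬛⬛
⬛⬛❓⬛🟦🟦🟩🟩🟩🟫🟩
⬛⬛❓🟩🟩🟫🟫🟩⬜⬜🟩
⬛⬛❓⬛⬛🔴🟦🟫🟩🟩🟩
⬛⬛❓🟫🟩🟩🟩🟩🟩⬛🟩
⬛⬛❓⬜🟩🟩🟫⬛🟩🟫⬜
⬛⬛❓❓❓❓❓❓❓❓❓
⬛⬛❓❓❓❓❓❓❓❓❓
⬛⬛❓❓❓❓❓❓❓❓❓

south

⬛⬛⬛⬛⬛⬛⬛⬛⬛⬛⬛
⬛⬛⬛⬛⬛⬛⬛⬛⬛⬛⬛
⬛⬛❓⬛🟦🟦🟩🟩🟩🟫🟩
⬛⬛❓🟩🟩🟫🟫🟩⬜⬜🟩
⬛⬛❓⬛⬛⬜🟦🟫🟩🟩🟩
⬛⬛❓🟫🟩🔴🟩🟩🟩⬛🟩
⬛⬛❓⬜🟩🟩🟫⬛🟩🟫⬜
⬛⬛❓🟩🟫🟩🟦🟩❓❓❓
⬛⬛❓❓❓❓❓❓❓❓❓
⬛⬛❓❓❓❓❓❓❓❓❓
⬛⬛❓❓❓❓❓❓❓❓❓

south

⬛⬛⬛⬛⬛⬛⬛⬛⬛⬛⬛
⬛⬛❓⬛🟦🟦🟩🟩🟩🟫🟩
⬛⬛❓🟩🟩🟫🟫🟩⬜⬜🟩
⬛⬛❓⬛⬛⬜🟦🟫🟩🟩🟩
⬛⬛❓🟫🟩🟩🟩🟩🟩⬛🟩
⬛⬛❓⬜🟩🔴🟫⬛🟩🟫⬜
⬛⬛❓🟩🟫🟩🟦🟩❓❓❓
⬛⬛❓🟩⬜🟫⬜🟩❓❓❓
⬛⬛❓❓❓❓❓❓❓❓❓
⬛⬛❓❓❓❓❓❓❓❓❓
⬛⬛❓❓❓❓❓❓❓❓❓

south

⬛⬛❓⬛🟦🟦🟩🟩🟩🟫🟩
⬛⬛❓🟩🟩🟫🟫🟩⬜⬜🟩
⬛⬛❓⬛⬛⬜🟦🟫🟩🟩🟩
⬛⬛❓🟫🟩🟩🟩🟩🟩⬛🟩
⬛⬛❓⬜🟩🟩🟫⬛🟩🟫⬜
⬛⬛❓🟩🟫🔴🟦🟩❓❓❓
⬛⬛❓🟩⬜🟫⬜🟩❓❓❓
⬛⬛❓🟩⬛🟫🟫🟩❓❓❓
⬛⬛❓❓❓❓❓❓❓❓❓
⬛⬛❓❓❓❓❓❓❓❓❓
⬛⬛❓❓❓❓❓❓❓❓❓

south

⬛⬛❓🟩🟩🟫🟫🟩⬜⬜🟩
⬛⬛❓⬛⬛⬜🟦🟫🟩🟩🟩
⬛⬛❓🟫🟩🟩🟩🟩🟩⬛🟩
⬛⬛❓⬜🟩🟩🟫⬛🟩🟫⬜
⬛⬛❓🟩🟫🟩🟦🟩❓❓❓
⬛⬛❓🟩⬜🔴⬜🟩❓❓❓
⬛⬛❓🟩⬛🟫🟫🟩❓❓❓
⬛⬛❓🟩🟫🟩🟩🟩❓❓❓
⬛⬛❓❓❓❓❓❓❓❓❓
⬛⬛❓❓❓❓❓❓❓❓❓
⬛⬛❓❓❓❓❓❓❓❓❓

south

⬛⬛❓⬛⬛⬜🟦🟫🟩🟩🟩
⬛⬛❓🟫🟩🟩🟩🟩🟩⬛🟩
⬛⬛❓⬜🟩🟩🟫⬛🟩🟫⬜
⬛⬛❓🟩🟫🟩🟦🟩❓❓❓
⬛⬛❓🟩⬜🟫⬜🟩❓❓❓
⬛⬛❓🟩⬛🔴🟫🟩❓❓❓
⬛⬛❓🟩🟫🟩🟩🟩❓❓❓
⬛⬛❓🟦⬜⬜🟫🟫❓❓❓
⬛⬛❓❓❓❓❓❓❓❓❓
⬛⬛❓❓❓❓❓❓❓❓❓
⬛⬛❓❓❓❓❓❓❓❓❓

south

⬛⬛❓🟫🟩🟩🟩🟩🟩⬛🟩
⬛⬛❓⬜🟩🟩🟫⬛🟩🟫⬜
⬛⬛❓🟩🟫🟩🟦🟩❓❓❓
⬛⬛❓🟩⬜🟫⬜🟩❓❓❓
⬛⬛❓🟩⬛🟫🟫🟩❓❓❓
⬛⬛❓🟩🟫🔴🟩🟩❓❓❓
⬛⬛❓🟦⬜⬜🟫🟫❓❓❓
⬛⬛❓⬜🟩⬜🟩🟩❓❓❓
⬛⬛❓❓❓❓❓❓❓❓❓
⬛⬛❓❓❓❓❓❓❓❓❓
⬛⬛❓❓❓❓❓❓❓❓❓

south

⬛⬛❓⬜🟩🟩🟫⬛🟩🟫⬜
⬛⬛❓🟩🟫🟩🟦🟩❓❓❓
⬛⬛❓🟩⬜🟫⬜🟩❓❓❓
⬛⬛❓🟩⬛🟫🟫🟩❓❓❓
⬛⬛❓🟩🟫🟩🟩🟩❓❓❓
⬛⬛❓🟦⬜🔴🟫🟫❓❓❓
⬛⬛❓⬜🟩⬜🟩🟩❓❓❓
⬛⬛❓🟫🟫🟩⬜🟫❓❓❓
⬛⬛❓❓❓❓❓❓❓❓❓
⬛⬛❓❓❓❓❓❓❓❓❓
⬛⬛❓❓❓❓❓❓❓❓❓

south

⬛⬛❓🟩🟫🟩🟦🟩❓❓❓
⬛⬛❓🟩⬜🟫⬜🟩❓❓❓
⬛⬛❓🟩⬛🟫🟫🟩❓❓❓
⬛⬛❓🟩🟫🟩🟩🟩❓❓❓
⬛⬛❓🟦⬜⬜🟫🟫❓❓❓
⬛⬛❓⬜🟩🔴🟩🟩❓❓❓
⬛⬛❓🟫🟫🟩⬜🟫❓❓❓
⬛⬛❓🟩🟫⬛🟩🟫❓❓❓
⬛⬛❓❓❓❓❓❓❓❓❓
⬛⬛❓❓❓❓❓❓❓❓❓
⬛⬛❓❓❓❓❓❓❓❓❓

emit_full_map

⬛🟦🟦🟩🟩🟩🟫🟩⬜⬜🟩🟫🟦🟩🟩❓❓❓
🟩🟩🟫🟫🟩⬜⬜🟩🟦⬛🟦🟦🟫⬛🟫🟩❓❓
⬛⬛⬜🟦🟫🟩🟩🟩⬜🟩⬜⬜🟫⬛⬜⬜🟩🟩
🟫🟩🟩🟩🟩🟩⬛🟩🟩🟩⬜🟫🟫🟩🟦⬜🟦🟦
⬜🟩🟩🟫⬛🟩🟫⬜⬜⬛⬜🟩🟦⬜⬜⬜🟩⬜
🟩🟫🟩🟦🟩❓❓❓❓❓🟩🟦🟫⬜🟩🟦🟩🟫
🟩⬜🟫⬜🟩❓❓❓❓❓❓⬜⬜🟩🟫🟫⬛🟫
🟩⬛🟫🟫🟩❓❓❓❓❓❓❓❓❓❓❓❓❓
🟩🟫🟩🟩🟩❓❓❓❓❓❓❓❓❓❓❓❓❓
🟦⬜⬜🟫🟫❓❓❓❓❓❓❓❓❓❓❓❓❓
⬜🟩🔴🟩🟩❓❓❓❓❓❓❓❓❓❓❓❓❓
🟫🟫🟩⬜🟫❓❓❓❓❓❓❓❓❓❓❓❓❓
🟩🟫⬛🟩🟫❓❓❓❓❓❓❓❓❓❓❓❓❓

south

⬛⬛❓🟩⬜🟫⬜🟩❓❓❓
⬛⬛❓🟩⬛🟫🟫🟩❓❓❓
⬛⬛❓🟩🟫🟩🟩🟩❓❓❓
⬛⬛❓🟦⬜⬜🟫🟫❓❓❓
⬛⬛❓⬜🟩⬜🟩🟩❓❓❓
⬛⬛❓🟫🟫🔴⬜🟫❓❓❓
⬛⬛❓🟩🟫⬛🟩🟫❓❓❓
⬛⬛❓⬜🟩🟫⬜🟩❓❓❓
⬛⬛❓❓❓❓❓❓❓❓❓
⬛⬛❓❓❓❓❓❓❓❓❓
⬛⬛❓❓❓❓❓❓❓❓❓

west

⬛⬛⬛❓🟩⬜🟫⬜🟩❓❓
⬛⬛⬛❓🟩⬛🟫🟫🟩❓❓
⬛⬛⬛❓🟩🟫🟩🟩🟩❓❓
⬛⬛⬛⬜🟦⬜⬜🟫🟫❓❓
⬛⬛⬛🟦⬜🟩⬜🟩🟩❓❓
⬛⬛⬛🟩🟫🔴🟩⬜🟫❓❓
⬛⬛⬛⬛🟩🟫⬛🟩🟫❓❓
⬛⬛⬛🟩⬜🟩🟫⬜🟩❓❓
⬛⬛⬛❓❓❓❓❓❓❓❓
⬛⬛⬛❓❓❓❓❓❓❓❓
⬛⬛⬛❓❓❓❓❓❓❓❓

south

⬛⬛⬛❓🟩⬛🟫🟫🟩❓❓
⬛⬛⬛❓🟩🟫🟩🟩🟩❓❓
⬛⬛⬛⬜🟦⬜⬜🟫🟫❓❓
⬛⬛⬛🟦⬜🟩⬜🟩🟩❓❓
⬛⬛⬛🟩🟫🟫🟩⬜🟫❓❓
⬛⬛⬛⬛🟩🔴⬛🟩🟫❓❓
⬛⬛⬛🟩⬜🟩🟫⬜🟩❓❓
⬛⬛⬛🟩🟫🟩🟩🟩❓❓❓
⬛⬛⬛❓❓❓❓❓❓❓❓
⬛⬛⬛❓❓❓❓❓❓❓❓
⬛⬛⬛❓❓❓❓❓❓❓❓

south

⬛⬛⬛❓🟩🟫🟩🟩🟩❓❓
⬛⬛⬛⬜🟦⬜⬜🟫🟫❓❓
⬛⬛⬛🟦⬜🟩⬜🟩🟩❓❓
⬛⬛⬛🟩🟫🟫🟩⬜🟫❓❓
⬛⬛⬛⬛🟩🟫⬛🟩🟫❓❓
⬛⬛⬛🟩⬜🔴🟫⬜🟩❓❓
⬛⬛⬛🟩🟫🟩🟩🟩❓❓❓
⬛⬛⬛🟩🟩🟩🟩🟩❓❓❓
⬛⬛⬛❓❓❓❓❓❓❓❓
⬛⬛⬛❓❓❓❓❓❓❓❓
⬛⬛⬛❓❓❓❓❓❓❓❓

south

⬛⬛⬛⬜🟦⬜⬜🟫🟫❓❓
⬛⬛⬛🟦⬜🟩⬜🟩🟩❓❓
⬛⬛⬛🟩🟫🟫🟩⬜🟫❓❓
⬛⬛⬛⬛🟩🟫⬛🟩🟫❓❓
⬛⬛⬛🟩⬜🟩🟫⬜🟩❓❓
⬛⬛⬛🟩🟫🔴🟩🟩❓❓❓
⬛⬛⬛🟩🟩🟩🟩🟩❓❓❓
⬛⬛⬛🟩🟫🟦⬛🟫❓❓❓
⬛⬛⬛❓❓❓❓❓❓❓❓
⬛⬛⬛❓❓❓❓❓❓❓❓
⬛⬛⬛❓❓❓❓❓❓❓❓

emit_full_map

❓⬛🟦🟦🟩🟩🟩🟫🟩⬜⬜🟩🟫🟦🟩🟩❓❓❓
❓🟩🟩🟫🟫🟩⬜⬜🟩🟦⬛🟦🟦🟫⬛🟫🟩❓❓
❓⬛⬛⬜🟦🟫🟩🟩🟩⬜🟩⬜⬜🟫⬛⬜⬜🟩🟩
❓🟫🟩🟩🟩🟩🟩⬛🟩🟩🟩⬜🟫🟫🟩🟦⬜🟦🟦
❓⬜🟩🟩🟫⬛🟩🟫⬜⬜⬛⬜🟩🟦⬜⬜⬜🟩⬜
❓🟩🟫🟩🟦🟩❓❓❓❓❓🟩🟦🟫⬜🟩🟦🟩🟫
❓🟩⬜🟫⬜🟩❓❓❓❓❓❓⬜⬜🟩🟫🟫⬛🟫
❓🟩⬛🟫🟫🟩❓❓❓❓❓❓❓❓❓❓❓❓❓
❓🟩🟫🟩🟩🟩❓❓❓❓❓❓❓❓❓❓❓❓❓
⬜🟦⬜⬜🟫🟫❓❓❓❓❓❓❓❓❓❓❓❓❓
🟦⬜🟩⬜🟩🟩❓❓❓❓❓❓❓❓❓❓❓❓❓
🟩🟫🟫🟩⬜🟫❓❓❓❓❓❓❓❓❓❓❓❓❓
⬛🟩🟫⬛🟩🟫❓❓❓❓❓❓❓❓❓❓❓❓❓
🟩⬜🟩🟫⬜🟩❓❓❓❓❓❓❓❓❓❓❓❓❓
🟩🟫🔴🟩🟩❓❓❓❓❓❓❓❓❓❓❓❓❓❓
🟩🟩🟩🟩🟩❓❓❓❓❓❓❓❓❓❓❓❓❓❓
🟩🟫🟦⬛🟫❓❓❓❓❓❓❓❓❓❓❓❓❓❓


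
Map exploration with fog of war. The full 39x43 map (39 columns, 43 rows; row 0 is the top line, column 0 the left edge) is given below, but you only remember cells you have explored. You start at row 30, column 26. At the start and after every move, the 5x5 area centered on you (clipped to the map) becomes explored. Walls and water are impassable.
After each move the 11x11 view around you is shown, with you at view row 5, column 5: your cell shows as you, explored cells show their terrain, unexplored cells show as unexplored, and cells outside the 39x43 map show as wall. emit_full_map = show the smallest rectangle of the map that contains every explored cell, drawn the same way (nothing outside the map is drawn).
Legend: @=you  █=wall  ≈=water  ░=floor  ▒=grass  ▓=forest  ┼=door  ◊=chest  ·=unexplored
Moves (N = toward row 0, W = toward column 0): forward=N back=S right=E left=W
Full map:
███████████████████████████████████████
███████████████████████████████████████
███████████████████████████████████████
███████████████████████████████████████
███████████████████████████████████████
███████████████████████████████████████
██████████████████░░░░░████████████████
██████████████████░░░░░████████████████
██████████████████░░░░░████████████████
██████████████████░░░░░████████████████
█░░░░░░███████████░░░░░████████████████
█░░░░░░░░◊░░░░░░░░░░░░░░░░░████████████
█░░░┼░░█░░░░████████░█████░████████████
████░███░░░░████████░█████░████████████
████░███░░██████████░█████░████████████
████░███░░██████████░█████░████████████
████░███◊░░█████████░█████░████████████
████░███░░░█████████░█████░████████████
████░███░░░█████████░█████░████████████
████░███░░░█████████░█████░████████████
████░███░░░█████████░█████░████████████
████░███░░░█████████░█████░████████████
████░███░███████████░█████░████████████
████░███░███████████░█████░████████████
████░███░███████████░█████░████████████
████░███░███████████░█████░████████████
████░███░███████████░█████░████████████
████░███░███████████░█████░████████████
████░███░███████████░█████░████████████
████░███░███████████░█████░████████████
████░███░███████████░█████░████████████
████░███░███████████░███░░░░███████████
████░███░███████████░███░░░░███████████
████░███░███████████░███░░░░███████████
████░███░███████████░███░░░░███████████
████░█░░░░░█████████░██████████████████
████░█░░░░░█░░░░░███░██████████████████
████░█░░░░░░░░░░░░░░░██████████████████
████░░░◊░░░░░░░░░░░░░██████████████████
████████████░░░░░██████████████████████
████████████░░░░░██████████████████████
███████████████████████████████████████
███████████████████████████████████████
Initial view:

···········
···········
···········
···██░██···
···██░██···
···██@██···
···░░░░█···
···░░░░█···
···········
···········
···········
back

···········
···········
···██░██···
···██░██···
···██░██···
···░░@░█···
···░░░░█···
···░░░░█···
···········
···········
···········

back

···········
···██░██···
···██░██···
···██░██···
···░░░░█···
···░░@░█···
···░░░░█···
···░░░░█···
···········
···········
···········

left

···········
····██░██··
····██░██··
···███░██··
···█░░░░█··
···█░@░░█··
···█░░░░█··
···█░░░░█··
···········
···········
···········

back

····██░██··
····██░██··
···███░██··
···█░░░░█··
···█░░░░█··
···█░@░░█··
···█░░░░█··
···█████···
···········
···········
···········

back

····██░██··
···███░██··
···█░░░░█··
···█░░░░█··
···█░░░░█··
···█░@░░█··
···█████···
···█████···
···········
···········
···········

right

···██░██···
··███░██···
··█░░░░█···
··█░░░░█···
··█░░░░█···
··█░░@░█···
··██████···
··██████···
···········
···········
···········

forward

···██░██···
···██░██···
··███░██···
··█░░░░█···
··█░░░░█···
··█░░@░█···
··█░░░░█···
··██████···
··██████···
···········
···········

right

··██░██····
··██░██····
·███░██····
·█░░░░██···
·█░░░░██···
·█░░░@██···
·█░░░░██···
·███████···
·██████····
···········
···········

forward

···········
··██░██····
··██░██····
·███░███···
·█░░░░██···
·█░░░@██···
·█░░░░██···
·█░░░░██···
·███████···
·██████····
···········

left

···········
···██░██···
···██░██···
··███░███··
··█░░░░██··
··█░░@░██··
··█░░░░██··
··█░░░░██··
··███████··
··██████···
···········

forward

···········
···········
···██░██···
···██░██···
··███░███··
··█░░@░██··
··█░░░░██··
··█░░░░██··
··█░░░░██··
··███████··
··██████···

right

···········
···········
··██░██····
··██░███···
·███░███···
·█░░░@██···
·█░░░░██···
·█░░░░██···
·█░░░░██···
·███████···
·██████····

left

···········
···········
···██░██···
···██░███··
··███░███··
··█░░@░██··
··█░░░░██··
··█░░░░██··
··█░░░░██··
··███████··
··██████···

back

···········
···██░██···
···██░███··
··███░███··
··█░░░░██··
··█░░@░██··
··█░░░░██··
··█░░░░██··
··███████··
··██████···
···········

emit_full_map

·██░██·
·██░███
███░███
█░░░░██
█░░@░██
█░░░░██
█░░░░██
███████
██████·

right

···········
··██░██····
··██░███···
·███░███···
·█░░░░██···
·█░░░@██···
·█░░░░██···
·█░░░░██···
·███████···
·██████····
···········

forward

···········
···········
··██░██····
··██░███···
·███░███···
·█░░░@██···
·█░░░░██···
·█░░░░██···
·█░░░░██···
·███████···
·██████····

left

···········
···········
···██░██···
···██░███··
··███░███··
··█░░@░██··
··█░░░░██··
··█░░░░██··
··█░░░░██··
··███████··
··██████···

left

···········
···········
····██░██··
···███░███·
···███░███·
···█░@░░██·
···█░░░░██·
···█░░░░██·
···█░░░░██·
···███████·
···██████··

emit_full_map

·██░██·
███░███
███░███
█░@░░██
█░░░░██
█░░░░██
█░░░░██
███████
██████·

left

···········
···········
·····██░██·
···████░███
···████░███
···██@░░░██
···██░░░░██
···██░░░░██
····█░░░░██
····███████
····██████·

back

···········
·····██░██·
···████░███
···████░███
···██░░░░██
···██@░░░██
···██░░░░██
···██░░░░██
····███████
····██████·
···········

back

·····██░██·
···████░███
···████░███
···██░░░░██
···██░░░░██
···██@░░░██
···██░░░░██
···████████
····██████·
···········
···········

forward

···········
·····██░██·
···████░███
···████░███
···██░░░░██
···██@░░░██
···██░░░░██
···██░░░░██
···████████
····██████·
···········

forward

···········
···········
·····██░██·
···████░███
···████░███
···██@░░░██
···██░░░░██
···██░░░░██
···██░░░░██
···████████
····██████·

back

···········
·····██░██·
···████░███
···████░███
···██░░░░██
···██@░░░██
···██░░░░██
···██░░░░██
···████████
····██████·
···········

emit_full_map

··██░██·
████░███
████░███
██░░░░██
██@░░░██
██░░░░██
██░░░░██
████████
·██████·
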